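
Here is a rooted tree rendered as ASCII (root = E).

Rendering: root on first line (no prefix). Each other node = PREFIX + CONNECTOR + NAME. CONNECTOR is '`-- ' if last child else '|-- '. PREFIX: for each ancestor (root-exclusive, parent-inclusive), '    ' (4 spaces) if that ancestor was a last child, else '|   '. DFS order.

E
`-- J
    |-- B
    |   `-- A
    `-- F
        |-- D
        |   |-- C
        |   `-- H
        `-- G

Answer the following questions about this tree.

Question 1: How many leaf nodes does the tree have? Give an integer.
Answer: 4

Derivation:
Leaves (nodes with no children): A, C, G, H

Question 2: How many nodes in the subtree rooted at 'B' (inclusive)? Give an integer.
Subtree rooted at B contains: A, B
Count = 2

Answer: 2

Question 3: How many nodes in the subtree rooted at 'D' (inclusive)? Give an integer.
Subtree rooted at D contains: C, D, H
Count = 3

Answer: 3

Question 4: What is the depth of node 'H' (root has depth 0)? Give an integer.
Path from root to H: E -> J -> F -> D -> H
Depth = number of edges = 4

Answer: 4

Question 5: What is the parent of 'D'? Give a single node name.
Scan adjacency: D appears as child of F

Answer: F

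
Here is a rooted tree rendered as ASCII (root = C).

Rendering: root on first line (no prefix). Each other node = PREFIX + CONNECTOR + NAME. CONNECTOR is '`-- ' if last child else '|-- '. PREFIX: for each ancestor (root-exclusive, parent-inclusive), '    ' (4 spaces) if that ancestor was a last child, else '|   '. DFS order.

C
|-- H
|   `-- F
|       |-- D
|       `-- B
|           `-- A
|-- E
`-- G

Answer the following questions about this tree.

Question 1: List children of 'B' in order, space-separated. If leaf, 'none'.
Answer: A

Derivation:
Node B's children (from adjacency): A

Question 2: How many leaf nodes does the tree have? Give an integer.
Leaves (nodes with no children): A, D, E, G

Answer: 4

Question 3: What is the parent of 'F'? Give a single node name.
Answer: H

Derivation:
Scan adjacency: F appears as child of H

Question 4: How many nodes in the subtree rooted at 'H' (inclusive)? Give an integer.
Subtree rooted at H contains: A, B, D, F, H
Count = 5

Answer: 5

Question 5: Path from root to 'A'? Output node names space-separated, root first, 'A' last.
Answer: C H F B A

Derivation:
Walk down from root: C -> H -> F -> B -> A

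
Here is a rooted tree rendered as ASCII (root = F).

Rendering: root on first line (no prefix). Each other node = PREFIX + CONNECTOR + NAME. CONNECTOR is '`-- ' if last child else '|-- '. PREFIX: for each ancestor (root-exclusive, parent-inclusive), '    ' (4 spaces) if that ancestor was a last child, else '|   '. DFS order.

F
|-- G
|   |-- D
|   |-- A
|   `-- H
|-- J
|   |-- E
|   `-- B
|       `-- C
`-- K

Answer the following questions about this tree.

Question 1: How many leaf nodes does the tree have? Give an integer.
Leaves (nodes with no children): A, C, D, E, H, K

Answer: 6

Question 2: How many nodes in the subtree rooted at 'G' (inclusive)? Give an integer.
Answer: 4

Derivation:
Subtree rooted at G contains: A, D, G, H
Count = 4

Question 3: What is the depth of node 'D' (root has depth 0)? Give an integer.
Answer: 2

Derivation:
Path from root to D: F -> G -> D
Depth = number of edges = 2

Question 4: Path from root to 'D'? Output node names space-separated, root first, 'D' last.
Answer: F G D

Derivation:
Walk down from root: F -> G -> D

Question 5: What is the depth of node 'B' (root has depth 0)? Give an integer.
Path from root to B: F -> J -> B
Depth = number of edges = 2

Answer: 2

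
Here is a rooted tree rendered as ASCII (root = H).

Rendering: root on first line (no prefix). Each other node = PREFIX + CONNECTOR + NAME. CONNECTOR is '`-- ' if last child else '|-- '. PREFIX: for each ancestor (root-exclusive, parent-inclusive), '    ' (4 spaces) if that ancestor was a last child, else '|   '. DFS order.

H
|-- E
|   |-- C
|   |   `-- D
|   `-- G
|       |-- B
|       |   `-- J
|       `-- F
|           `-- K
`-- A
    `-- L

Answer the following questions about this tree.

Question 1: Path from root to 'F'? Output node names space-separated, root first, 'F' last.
Answer: H E G F

Derivation:
Walk down from root: H -> E -> G -> F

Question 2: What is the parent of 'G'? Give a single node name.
Scan adjacency: G appears as child of E

Answer: E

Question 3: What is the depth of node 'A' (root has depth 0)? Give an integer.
Path from root to A: H -> A
Depth = number of edges = 1

Answer: 1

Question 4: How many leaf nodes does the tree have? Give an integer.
Leaves (nodes with no children): D, J, K, L

Answer: 4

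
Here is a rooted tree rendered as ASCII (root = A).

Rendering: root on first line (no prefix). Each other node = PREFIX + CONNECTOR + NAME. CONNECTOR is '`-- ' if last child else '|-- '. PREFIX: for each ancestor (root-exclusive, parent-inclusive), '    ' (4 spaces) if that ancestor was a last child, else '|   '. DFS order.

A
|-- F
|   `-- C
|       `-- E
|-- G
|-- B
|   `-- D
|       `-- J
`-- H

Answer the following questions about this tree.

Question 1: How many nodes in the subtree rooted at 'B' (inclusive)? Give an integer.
Subtree rooted at B contains: B, D, J
Count = 3

Answer: 3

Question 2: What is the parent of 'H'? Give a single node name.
Scan adjacency: H appears as child of A

Answer: A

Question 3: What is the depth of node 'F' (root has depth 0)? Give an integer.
Path from root to F: A -> F
Depth = number of edges = 1

Answer: 1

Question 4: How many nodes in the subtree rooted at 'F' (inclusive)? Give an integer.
Subtree rooted at F contains: C, E, F
Count = 3

Answer: 3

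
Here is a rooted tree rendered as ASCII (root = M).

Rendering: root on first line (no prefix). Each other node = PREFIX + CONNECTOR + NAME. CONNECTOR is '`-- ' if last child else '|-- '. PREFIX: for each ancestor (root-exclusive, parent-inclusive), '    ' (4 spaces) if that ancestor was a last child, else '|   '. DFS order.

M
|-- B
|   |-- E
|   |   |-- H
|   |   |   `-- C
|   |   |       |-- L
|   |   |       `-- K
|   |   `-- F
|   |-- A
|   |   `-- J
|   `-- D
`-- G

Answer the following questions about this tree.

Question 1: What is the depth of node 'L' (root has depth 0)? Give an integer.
Path from root to L: M -> B -> E -> H -> C -> L
Depth = number of edges = 5

Answer: 5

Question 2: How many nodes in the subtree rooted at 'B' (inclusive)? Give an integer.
Answer: 10

Derivation:
Subtree rooted at B contains: A, B, C, D, E, F, H, J, K, L
Count = 10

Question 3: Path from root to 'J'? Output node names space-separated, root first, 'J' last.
Answer: M B A J

Derivation:
Walk down from root: M -> B -> A -> J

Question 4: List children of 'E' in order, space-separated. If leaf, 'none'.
Node E's children (from adjacency): H, F

Answer: H F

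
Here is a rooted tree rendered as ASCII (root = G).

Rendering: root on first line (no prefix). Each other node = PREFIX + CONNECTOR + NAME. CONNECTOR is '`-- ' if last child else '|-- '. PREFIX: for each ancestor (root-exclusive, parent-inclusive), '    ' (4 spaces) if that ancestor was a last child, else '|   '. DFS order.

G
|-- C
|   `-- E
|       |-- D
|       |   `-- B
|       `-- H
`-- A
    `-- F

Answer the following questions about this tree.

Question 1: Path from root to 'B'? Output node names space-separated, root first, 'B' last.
Answer: G C E D B

Derivation:
Walk down from root: G -> C -> E -> D -> B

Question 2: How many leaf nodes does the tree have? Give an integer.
Leaves (nodes with no children): B, F, H

Answer: 3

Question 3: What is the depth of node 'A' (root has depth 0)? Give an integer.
Path from root to A: G -> A
Depth = number of edges = 1

Answer: 1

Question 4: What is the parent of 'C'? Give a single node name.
Answer: G

Derivation:
Scan adjacency: C appears as child of G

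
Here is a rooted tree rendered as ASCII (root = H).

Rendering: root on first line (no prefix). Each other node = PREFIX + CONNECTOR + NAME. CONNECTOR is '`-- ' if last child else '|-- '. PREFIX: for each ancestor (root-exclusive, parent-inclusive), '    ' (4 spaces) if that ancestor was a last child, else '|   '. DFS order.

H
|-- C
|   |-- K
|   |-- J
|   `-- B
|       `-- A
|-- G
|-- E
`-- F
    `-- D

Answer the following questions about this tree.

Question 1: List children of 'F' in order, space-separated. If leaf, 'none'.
Node F's children (from adjacency): D

Answer: D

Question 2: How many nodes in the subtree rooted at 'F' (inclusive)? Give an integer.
Answer: 2

Derivation:
Subtree rooted at F contains: D, F
Count = 2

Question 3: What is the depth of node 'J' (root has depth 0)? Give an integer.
Answer: 2

Derivation:
Path from root to J: H -> C -> J
Depth = number of edges = 2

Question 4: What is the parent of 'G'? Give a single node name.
Scan adjacency: G appears as child of H

Answer: H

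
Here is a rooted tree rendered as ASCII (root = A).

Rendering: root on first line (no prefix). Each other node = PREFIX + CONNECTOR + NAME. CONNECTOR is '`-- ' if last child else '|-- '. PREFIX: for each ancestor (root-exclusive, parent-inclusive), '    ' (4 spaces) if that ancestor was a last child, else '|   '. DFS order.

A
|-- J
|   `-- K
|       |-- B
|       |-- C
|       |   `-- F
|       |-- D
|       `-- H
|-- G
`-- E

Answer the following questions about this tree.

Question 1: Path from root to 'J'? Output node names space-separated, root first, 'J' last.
Answer: A J

Derivation:
Walk down from root: A -> J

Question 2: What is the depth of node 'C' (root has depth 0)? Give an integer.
Answer: 3

Derivation:
Path from root to C: A -> J -> K -> C
Depth = number of edges = 3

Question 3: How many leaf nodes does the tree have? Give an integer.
Answer: 6

Derivation:
Leaves (nodes with no children): B, D, E, F, G, H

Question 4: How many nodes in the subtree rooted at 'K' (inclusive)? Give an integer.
Subtree rooted at K contains: B, C, D, F, H, K
Count = 6

Answer: 6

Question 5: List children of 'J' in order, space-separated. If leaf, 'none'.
Node J's children (from adjacency): K

Answer: K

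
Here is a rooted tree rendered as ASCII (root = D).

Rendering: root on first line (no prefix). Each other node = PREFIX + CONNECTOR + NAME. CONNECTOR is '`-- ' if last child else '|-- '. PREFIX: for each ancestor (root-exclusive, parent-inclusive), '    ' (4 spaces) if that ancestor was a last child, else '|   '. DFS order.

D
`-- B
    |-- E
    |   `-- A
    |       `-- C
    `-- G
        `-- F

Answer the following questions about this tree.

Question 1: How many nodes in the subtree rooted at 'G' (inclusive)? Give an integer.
Answer: 2

Derivation:
Subtree rooted at G contains: F, G
Count = 2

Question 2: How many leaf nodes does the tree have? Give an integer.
Answer: 2

Derivation:
Leaves (nodes with no children): C, F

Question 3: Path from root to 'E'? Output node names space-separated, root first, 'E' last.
Answer: D B E

Derivation:
Walk down from root: D -> B -> E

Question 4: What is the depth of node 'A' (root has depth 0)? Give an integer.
Path from root to A: D -> B -> E -> A
Depth = number of edges = 3

Answer: 3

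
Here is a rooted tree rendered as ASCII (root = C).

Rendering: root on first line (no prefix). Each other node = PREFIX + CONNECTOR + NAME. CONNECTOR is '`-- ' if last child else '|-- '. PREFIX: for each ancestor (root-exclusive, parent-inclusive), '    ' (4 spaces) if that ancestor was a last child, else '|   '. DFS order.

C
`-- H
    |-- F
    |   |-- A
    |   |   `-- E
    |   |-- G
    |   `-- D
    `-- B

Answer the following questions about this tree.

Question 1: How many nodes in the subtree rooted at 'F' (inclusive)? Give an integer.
Answer: 5

Derivation:
Subtree rooted at F contains: A, D, E, F, G
Count = 5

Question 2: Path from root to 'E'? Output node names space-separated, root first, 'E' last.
Answer: C H F A E

Derivation:
Walk down from root: C -> H -> F -> A -> E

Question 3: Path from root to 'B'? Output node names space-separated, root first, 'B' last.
Walk down from root: C -> H -> B

Answer: C H B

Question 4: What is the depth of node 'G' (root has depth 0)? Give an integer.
Answer: 3

Derivation:
Path from root to G: C -> H -> F -> G
Depth = number of edges = 3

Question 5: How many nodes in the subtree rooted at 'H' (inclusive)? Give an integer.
Answer: 7

Derivation:
Subtree rooted at H contains: A, B, D, E, F, G, H
Count = 7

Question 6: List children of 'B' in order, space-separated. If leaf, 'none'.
Answer: none

Derivation:
Node B's children (from adjacency): (leaf)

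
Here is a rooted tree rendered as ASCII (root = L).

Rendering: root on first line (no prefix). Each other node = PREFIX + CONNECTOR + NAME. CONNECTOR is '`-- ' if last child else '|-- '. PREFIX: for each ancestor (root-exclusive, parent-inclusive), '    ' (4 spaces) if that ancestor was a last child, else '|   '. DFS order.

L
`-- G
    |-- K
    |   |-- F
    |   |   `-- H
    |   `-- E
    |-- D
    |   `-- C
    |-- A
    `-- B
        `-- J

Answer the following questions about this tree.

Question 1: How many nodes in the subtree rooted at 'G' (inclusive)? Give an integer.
Answer: 10

Derivation:
Subtree rooted at G contains: A, B, C, D, E, F, G, H, J, K
Count = 10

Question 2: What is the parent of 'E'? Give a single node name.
Answer: K

Derivation:
Scan adjacency: E appears as child of K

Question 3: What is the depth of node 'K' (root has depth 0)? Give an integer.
Path from root to K: L -> G -> K
Depth = number of edges = 2

Answer: 2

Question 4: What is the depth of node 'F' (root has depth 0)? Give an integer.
Path from root to F: L -> G -> K -> F
Depth = number of edges = 3

Answer: 3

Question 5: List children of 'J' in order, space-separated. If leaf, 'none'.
Node J's children (from adjacency): (leaf)

Answer: none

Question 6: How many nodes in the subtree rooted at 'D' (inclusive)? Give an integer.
Answer: 2

Derivation:
Subtree rooted at D contains: C, D
Count = 2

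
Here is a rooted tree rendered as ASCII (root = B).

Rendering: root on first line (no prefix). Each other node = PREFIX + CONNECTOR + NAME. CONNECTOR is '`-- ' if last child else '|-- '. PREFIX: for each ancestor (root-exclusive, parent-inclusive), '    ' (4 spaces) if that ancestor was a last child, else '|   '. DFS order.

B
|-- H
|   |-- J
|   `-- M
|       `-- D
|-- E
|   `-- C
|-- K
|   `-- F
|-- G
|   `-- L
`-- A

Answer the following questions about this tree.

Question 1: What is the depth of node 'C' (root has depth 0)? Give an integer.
Answer: 2

Derivation:
Path from root to C: B -> E -> C
Depth = number of edges = 2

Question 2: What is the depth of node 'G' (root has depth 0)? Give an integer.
Answer: 1

Derivation:
Path from root to G: B -> G
Depth = number of edges = 1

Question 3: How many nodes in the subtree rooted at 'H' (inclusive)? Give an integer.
Answer: 4

Derivation:
Subtree rooted at H contains: D, H, J, M
Count = 4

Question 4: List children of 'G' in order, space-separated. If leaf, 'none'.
Node G's children (from adjacency): L

Answer: L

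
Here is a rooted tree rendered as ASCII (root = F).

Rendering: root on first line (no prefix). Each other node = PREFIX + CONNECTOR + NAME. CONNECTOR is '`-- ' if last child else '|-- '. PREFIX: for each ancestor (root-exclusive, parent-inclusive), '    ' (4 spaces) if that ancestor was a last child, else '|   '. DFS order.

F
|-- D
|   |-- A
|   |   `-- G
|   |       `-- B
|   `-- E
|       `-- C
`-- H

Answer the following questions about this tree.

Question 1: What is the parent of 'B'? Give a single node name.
Scan adjacency: B appears as child of G

Answer: G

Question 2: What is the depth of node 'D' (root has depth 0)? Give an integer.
Answer: 1

Derivation:
Path from root to D: F -> D
Depth = number of edges = 1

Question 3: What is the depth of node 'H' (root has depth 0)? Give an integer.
Answer: 1

Derivation:
Path from root to H: F -> H
Depth = number of edges = 1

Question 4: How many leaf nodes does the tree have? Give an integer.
Leaves (nodes with no children): B, C, H

Answer: 3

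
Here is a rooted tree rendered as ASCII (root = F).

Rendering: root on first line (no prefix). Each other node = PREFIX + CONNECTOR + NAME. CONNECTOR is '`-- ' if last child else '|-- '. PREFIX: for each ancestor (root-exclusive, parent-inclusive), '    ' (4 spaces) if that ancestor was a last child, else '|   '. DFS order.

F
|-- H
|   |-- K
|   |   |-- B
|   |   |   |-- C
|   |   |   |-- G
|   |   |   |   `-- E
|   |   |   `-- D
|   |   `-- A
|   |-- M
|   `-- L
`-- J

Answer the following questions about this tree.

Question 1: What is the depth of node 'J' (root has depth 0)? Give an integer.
Answer: 1

Derivation:
Path from root to J: F -> J
Depth = number of edges = 1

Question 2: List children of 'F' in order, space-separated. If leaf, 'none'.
Node F's children (from adjacency): H, J

Answer: H J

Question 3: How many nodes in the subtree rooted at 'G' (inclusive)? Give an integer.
Answer: 2

Derivation:
Subtree rooted at G contains: E, G
Count = 2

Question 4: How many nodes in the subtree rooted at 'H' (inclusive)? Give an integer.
Answer: 10

Derivation:
Subtree rooted at H contains: A, B, C, D, E, G, H, K, L, M
Count = 10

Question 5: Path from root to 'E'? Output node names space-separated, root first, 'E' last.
Walk down from root: F -> H -> K -> B -> G -> E

Answer: F H K B G E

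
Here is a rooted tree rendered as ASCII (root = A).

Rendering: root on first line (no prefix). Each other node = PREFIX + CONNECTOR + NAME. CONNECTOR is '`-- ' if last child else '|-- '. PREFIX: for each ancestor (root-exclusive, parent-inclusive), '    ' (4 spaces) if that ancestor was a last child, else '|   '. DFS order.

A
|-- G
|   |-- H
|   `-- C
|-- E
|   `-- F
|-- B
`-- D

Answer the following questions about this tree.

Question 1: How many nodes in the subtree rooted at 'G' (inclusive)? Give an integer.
Answer: 3

Derivation:
Subtree rooted at G contains: C, G, H
Count = 3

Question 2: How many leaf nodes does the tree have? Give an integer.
Answer: 5

Derivation:
Leaves (nodes with no children): B, C, D, F, H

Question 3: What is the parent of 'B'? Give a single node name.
Scan adjacency: B appears as child of A

Answer: A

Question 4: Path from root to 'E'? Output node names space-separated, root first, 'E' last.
Answer: A E

Derivation:
Walk down from root: A -> E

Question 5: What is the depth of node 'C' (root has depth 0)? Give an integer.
Path from root to C: A -> G -> C
Depth = number of edges = 2

Answer: 2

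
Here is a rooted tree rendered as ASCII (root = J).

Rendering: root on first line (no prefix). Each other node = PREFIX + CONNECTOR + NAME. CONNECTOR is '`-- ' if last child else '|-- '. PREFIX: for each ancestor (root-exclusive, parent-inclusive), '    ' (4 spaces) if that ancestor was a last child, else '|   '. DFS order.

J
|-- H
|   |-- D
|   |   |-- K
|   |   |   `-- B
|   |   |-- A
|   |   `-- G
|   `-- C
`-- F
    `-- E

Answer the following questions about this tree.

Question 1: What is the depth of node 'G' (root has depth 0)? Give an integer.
Answer: 3

Derivation:
Path from root to G: J -> H -> D -> G
Depth = number of edges = 3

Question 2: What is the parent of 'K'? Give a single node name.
Answer: D

Derivation:
Scan adjacency: K appears as child of D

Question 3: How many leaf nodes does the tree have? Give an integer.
Answer: 5

Derivation:
Leaves (nodes with no children): A, B, C, E, G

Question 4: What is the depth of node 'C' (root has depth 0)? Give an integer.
Path from root to C: J -> H -> C
Depth = number of edges = 2

Answer: 2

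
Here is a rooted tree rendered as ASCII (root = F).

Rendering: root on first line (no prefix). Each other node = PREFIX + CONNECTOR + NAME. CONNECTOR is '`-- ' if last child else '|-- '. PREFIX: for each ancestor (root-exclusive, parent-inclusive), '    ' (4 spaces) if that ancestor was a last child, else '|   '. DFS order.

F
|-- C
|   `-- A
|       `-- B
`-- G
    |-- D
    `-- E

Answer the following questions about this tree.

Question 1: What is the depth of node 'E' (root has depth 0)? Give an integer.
Answer: 2

Derivation:
Path from root to E: F -> G -> E
Depth = number of edges = 2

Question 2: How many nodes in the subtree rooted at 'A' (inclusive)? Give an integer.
Subtree rooted at A contains: A, B
Count = 2

Answer: 2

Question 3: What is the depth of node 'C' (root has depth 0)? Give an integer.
Answer: 1

Derivation:
Path from root to C: F -> C
Depth = number of edges = 1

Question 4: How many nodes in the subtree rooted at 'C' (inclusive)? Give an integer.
Subtree rooted at C contains: A, B, C
Count = 3

Answer: 3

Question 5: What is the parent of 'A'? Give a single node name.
Scan adjacency: A appears as child of C

Answer: C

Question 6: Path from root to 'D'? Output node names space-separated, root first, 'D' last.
Answer: F G D

Derivation:
Walk down from root: F -> G -> D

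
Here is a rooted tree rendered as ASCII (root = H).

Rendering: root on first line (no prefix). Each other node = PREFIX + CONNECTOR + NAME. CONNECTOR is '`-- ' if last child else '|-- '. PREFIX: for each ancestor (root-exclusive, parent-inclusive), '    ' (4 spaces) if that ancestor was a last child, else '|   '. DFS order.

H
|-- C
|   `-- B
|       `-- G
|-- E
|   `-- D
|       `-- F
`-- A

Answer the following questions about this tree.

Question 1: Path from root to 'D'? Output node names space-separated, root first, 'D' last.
Walk down from root: H -> E -> D

Answer: H E D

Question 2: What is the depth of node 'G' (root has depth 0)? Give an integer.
Answer: 3

Derivation:
Path from root to G: H -> C -> B -> G
Depth = number of edges = 3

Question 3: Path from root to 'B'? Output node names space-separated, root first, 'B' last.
Walk down from root: H -> C -> B

Answer: H C B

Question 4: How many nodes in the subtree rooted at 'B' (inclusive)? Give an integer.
Answer: 2

Derivation:
Subtree rooted at B contains: B, G
Count = 2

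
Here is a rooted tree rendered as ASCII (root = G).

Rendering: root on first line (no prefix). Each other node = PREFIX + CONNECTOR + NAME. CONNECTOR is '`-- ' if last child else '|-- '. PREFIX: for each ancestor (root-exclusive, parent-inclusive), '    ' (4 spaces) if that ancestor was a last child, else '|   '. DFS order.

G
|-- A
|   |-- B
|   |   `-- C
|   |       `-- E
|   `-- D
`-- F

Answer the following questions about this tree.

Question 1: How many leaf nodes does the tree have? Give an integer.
Answer: 3

Derivation:
Leaves (nodes with no children): D, E, F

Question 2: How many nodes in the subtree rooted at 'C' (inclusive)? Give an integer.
Answer: 2

Derivation:
Subtree rooted at C contains: C, E
Count = 2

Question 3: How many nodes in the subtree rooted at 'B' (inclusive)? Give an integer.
Answer: 3

Derivation:
Subtree rooted at B contains: B, C, E
Count = 3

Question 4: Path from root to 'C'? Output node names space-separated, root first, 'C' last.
Walk down from root: G -> A -> B -> C

Answer: G A B C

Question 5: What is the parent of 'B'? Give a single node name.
Answer: A

Derivation:
Scan adjacency: B appears as child of A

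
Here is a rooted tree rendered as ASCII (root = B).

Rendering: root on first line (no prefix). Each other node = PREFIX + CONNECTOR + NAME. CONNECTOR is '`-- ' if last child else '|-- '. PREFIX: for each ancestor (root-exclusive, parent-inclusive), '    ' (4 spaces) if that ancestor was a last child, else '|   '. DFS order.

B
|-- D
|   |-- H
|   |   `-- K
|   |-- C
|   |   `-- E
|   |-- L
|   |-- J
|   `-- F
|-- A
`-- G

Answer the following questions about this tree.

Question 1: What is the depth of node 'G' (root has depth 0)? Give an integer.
Path from root to G: B -> G
Depth = number of edges = 1

Answer: 1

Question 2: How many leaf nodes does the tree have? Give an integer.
Leaves (nodes with no children): A, E, F, G, J, K, L

Answer: 7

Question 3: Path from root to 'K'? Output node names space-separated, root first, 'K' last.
Walk down from root: B -> D -> H -> K

Answer: B D H K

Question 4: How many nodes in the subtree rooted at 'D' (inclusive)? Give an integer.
Subtree rooted at D contains: C, D, E, F, H, J, K, L
Count = 8

Answer: 8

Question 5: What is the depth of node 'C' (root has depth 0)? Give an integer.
Path from root to C: B -> D -> C
Depth = number of edges = 2

Answer: 2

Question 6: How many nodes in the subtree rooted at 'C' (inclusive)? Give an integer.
Answer: 2

Derivation:
Subtree rooted at C contains: C, E
Count = 2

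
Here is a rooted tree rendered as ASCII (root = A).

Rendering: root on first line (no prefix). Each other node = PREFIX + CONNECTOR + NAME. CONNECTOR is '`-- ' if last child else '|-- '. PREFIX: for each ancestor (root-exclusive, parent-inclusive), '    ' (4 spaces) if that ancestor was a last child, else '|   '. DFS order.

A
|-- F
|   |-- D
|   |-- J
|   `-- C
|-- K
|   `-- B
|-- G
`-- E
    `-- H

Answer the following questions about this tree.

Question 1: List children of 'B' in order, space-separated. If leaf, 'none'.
Answer: none

Derivation:
Node B's children (from adjacency): (leaf)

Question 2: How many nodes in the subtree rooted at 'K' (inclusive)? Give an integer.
Subtree rooted at K contains: B, K
Count = 2

Answer: 2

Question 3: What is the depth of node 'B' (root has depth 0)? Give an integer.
Answer: 2

Derivation:
Path from root to B: A -> K -> B
Depth = number of edges = 2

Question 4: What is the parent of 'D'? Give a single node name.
Scan adjacency: D appears as child of F

Answer: F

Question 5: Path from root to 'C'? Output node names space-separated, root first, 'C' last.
Answer: A F C

Derivation:
Walk down from root: A -> F -> C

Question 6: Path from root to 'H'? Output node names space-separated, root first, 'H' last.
Answer: A E H

Derivation:
Walk down from root: A -> E -> H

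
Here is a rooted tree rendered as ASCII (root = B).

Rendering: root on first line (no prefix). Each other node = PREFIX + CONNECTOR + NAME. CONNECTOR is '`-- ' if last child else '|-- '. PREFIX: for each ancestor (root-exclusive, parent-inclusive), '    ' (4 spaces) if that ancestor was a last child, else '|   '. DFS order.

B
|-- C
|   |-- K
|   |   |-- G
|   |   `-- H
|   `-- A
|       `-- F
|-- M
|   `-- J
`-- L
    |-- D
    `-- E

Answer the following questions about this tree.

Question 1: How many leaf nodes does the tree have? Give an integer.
Leaves (nodes with no children): D, E, F, G, H, J

Answer: 6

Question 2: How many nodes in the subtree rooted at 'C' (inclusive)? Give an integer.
Answer: 6

Derivation:
Subtree rooted at C contains: A, C, F, G, H, K
Count = 6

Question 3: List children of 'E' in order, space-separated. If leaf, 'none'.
Answer: none

Derivation:
Node E's children (from adjacency): (leaf)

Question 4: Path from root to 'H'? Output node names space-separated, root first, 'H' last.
Answer: B C K H

Derivation:
Walk down from root: B -> C -> K -> H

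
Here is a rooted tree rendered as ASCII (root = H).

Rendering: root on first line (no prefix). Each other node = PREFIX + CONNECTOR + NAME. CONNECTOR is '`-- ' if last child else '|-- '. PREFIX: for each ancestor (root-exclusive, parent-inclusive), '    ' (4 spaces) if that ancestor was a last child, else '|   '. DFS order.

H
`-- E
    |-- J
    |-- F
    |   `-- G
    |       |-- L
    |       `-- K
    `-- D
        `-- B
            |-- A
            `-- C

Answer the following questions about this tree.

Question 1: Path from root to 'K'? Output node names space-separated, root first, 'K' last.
Walk down from root: H -> E -> F -> G -> K

Answer: H E F G K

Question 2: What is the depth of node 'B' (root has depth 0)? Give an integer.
Answer: 3

Derivation:
Path from root to B: H -> E -> D -> B
Depth = number of edges = 3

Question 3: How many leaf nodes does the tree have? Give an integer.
Answer: 5

Derivation:
Leaves (nodes with no children): A, C, J, K, L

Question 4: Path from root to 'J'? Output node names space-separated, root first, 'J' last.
Walk down from root: H -> E -> J

Answer: H E J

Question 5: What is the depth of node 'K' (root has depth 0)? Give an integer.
Path from root to K: H -> E -> F -> G -> K
Depth = number of edges = 4

Answer: 4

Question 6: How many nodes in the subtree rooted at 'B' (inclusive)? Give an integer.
Subtree rooted at B contains: A, B, C
Count = 3

Answer: 3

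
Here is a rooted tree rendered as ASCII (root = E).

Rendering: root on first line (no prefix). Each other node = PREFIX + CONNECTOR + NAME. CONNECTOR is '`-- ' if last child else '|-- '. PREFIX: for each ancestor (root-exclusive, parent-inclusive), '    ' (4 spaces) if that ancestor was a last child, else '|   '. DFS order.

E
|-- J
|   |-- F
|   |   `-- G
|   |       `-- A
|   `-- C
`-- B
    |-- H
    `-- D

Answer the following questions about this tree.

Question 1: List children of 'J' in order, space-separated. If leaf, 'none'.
Node J's children (from adjacency): F, C

Answer: F C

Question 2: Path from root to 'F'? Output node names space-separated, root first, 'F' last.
Walk down from root: E -> J -> F

Answer: E J F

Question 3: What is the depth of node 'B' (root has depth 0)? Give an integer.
Path from root to B: E -> B
Depth = number of edges = 1

Answer: 1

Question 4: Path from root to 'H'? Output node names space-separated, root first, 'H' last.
Answer: E B H

Derivation:
Walk down from root: E -> B -> H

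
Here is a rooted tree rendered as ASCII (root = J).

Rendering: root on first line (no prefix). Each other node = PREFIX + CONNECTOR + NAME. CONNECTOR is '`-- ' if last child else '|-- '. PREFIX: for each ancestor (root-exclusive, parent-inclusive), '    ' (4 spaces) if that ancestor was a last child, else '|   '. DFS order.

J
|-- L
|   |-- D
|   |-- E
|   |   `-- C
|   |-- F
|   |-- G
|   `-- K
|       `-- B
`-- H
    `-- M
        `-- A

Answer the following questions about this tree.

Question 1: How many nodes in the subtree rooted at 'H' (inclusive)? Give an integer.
Answer: 3

Derivation:
Subtree rooted at H contains: A, H, M
Count = 3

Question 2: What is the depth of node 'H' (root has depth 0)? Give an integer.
Path from root to H: J -> H
Depth = number of edges = 1

Answer: 1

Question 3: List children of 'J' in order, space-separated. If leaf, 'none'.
Answer: L H

Derivation:
Node J's children (from adjacency): L, H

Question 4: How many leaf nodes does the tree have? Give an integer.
Answer: 6

Derivation:
Leaves (nodes with no children): A, B, C, D, F, G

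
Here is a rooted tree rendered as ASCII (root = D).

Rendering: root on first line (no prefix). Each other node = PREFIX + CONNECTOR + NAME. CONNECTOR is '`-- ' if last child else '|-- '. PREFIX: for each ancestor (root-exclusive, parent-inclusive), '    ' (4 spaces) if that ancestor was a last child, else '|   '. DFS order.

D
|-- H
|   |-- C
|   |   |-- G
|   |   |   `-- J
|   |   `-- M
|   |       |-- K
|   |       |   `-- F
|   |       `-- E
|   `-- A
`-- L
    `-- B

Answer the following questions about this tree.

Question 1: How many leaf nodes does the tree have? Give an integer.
Answer: 5

Derivation:
Leaves (nodes with no children): A, B, E, F, J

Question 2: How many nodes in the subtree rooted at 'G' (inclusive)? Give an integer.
Subtree rooted at G contains: G, J
Count = 2

Answer: 2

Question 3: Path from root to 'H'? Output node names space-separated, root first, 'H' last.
Walk down from root: D -> H

Answer: D H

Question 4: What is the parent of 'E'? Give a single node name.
Scan adjacency: E appears as child of M

Answer: M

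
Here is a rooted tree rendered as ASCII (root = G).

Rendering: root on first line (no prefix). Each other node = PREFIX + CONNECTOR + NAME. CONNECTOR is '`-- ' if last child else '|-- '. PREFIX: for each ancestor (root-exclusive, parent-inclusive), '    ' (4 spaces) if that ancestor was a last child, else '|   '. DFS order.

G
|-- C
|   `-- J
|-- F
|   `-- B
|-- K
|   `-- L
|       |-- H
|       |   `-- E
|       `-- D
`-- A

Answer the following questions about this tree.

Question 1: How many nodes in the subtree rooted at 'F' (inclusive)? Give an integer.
Answer: 2

Derivation:
Subtree rooted at F contains: B, F
Count = 2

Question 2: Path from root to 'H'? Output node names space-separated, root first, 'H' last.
Walk down from root: G -> K -> L -> H

Answer: G K L H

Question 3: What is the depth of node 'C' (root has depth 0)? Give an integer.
Answer: 1

Derivation:
Path from root to C: G -> C
Depth = number of edges = 1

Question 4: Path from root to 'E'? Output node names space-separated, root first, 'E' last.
Answer: G K L H E

Derivation:
Walk down from root: G -> K -> L -> H -> E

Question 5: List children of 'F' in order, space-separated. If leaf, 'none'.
Answer: B

Derivation:
Node F's children (from adjacency): B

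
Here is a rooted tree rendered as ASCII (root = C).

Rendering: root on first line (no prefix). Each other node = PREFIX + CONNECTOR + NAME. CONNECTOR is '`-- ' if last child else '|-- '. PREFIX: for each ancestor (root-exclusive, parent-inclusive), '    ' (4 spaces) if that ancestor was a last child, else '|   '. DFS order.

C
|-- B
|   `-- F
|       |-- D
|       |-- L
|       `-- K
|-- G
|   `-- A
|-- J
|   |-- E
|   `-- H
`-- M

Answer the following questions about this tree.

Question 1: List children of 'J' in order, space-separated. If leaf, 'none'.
Node J's children (from adjacency): E, H

Answer: E H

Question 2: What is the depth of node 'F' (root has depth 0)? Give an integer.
Path from root to F: C -> B -> F
Depth = number of edges = 2

Answer: 2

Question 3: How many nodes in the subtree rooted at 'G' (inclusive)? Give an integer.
Subtree rooted at G contains: A, G
Count = 2

Answer: 2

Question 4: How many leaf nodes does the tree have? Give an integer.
Leaves (nodes with no children): A, D, E, H, K, L, M

Answer: 7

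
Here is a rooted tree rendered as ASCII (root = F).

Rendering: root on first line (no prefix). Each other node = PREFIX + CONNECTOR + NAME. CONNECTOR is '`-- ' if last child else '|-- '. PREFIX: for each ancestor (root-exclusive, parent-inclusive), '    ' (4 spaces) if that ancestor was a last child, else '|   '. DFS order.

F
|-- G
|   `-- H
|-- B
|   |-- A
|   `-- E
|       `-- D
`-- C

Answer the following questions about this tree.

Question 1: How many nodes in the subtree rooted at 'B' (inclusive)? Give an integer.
Answer: 4

Derivation:
Subtree rooted at B contains: A, B, D, E
Count = 4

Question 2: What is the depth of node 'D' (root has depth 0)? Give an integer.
Answer: 3

Derivation:
Path from root to D: F -> B -> E -> D
Depth = number of edges = 3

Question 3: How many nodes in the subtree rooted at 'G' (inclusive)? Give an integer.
Answer: 2

Derivation:
Subtree rooted at G contains: G, H
Count = 2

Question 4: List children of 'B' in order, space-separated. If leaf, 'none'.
Answer: A E

Derivation:
Node B's children (from adjacency): A, E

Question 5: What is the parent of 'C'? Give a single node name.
Answer: F

Derivation:
Scan adjacency: C appears as child of F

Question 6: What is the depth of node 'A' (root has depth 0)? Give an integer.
Path from root to A: F -> B -> A
Depth = number of edges = 2

Answer: 2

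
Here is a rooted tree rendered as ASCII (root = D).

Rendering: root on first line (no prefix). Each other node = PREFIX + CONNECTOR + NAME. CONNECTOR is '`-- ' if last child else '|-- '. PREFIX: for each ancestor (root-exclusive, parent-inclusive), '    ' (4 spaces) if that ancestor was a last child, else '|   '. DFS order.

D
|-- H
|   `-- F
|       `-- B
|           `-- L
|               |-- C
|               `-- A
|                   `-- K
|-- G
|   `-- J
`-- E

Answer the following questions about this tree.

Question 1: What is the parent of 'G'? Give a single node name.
Scan adjacency: G appears as child of D

Answer: D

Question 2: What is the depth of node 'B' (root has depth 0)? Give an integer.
Path from root to B: D -> H -> F -> B
Depth = number of edges = 3

Answer: 3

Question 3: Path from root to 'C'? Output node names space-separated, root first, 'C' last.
Walk down from root: D -> H -> F -> B -> L -> C

Answer: D H F B L C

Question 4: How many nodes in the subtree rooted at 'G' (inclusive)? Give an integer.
Subtree rooted at G contains: G, J
Count = 2

Answer: 2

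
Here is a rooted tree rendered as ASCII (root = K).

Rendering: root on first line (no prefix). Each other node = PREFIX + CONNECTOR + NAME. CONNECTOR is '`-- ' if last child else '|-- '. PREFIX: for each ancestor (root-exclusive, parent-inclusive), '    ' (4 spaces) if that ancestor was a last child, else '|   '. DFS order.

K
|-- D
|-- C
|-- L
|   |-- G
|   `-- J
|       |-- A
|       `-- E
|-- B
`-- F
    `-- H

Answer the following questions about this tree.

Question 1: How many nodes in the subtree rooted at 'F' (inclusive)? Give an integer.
Answer: 2

Derivation:
Subtree rooted at F contains: F, H
Count = 2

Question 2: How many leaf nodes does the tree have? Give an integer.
Answer: 7

Derivation:
Leaves (nodes with no children): A, B, C, D, E, G, H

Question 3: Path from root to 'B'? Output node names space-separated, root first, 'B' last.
Walk down from root: K -> B

Answer: K B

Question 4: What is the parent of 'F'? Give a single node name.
Answer: K

Derivation:
Scan adjacency: F appears as child of K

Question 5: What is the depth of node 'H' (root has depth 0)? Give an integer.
Path from root to H: K -> F -> H
Depth = number of edges = 2

Answer: 2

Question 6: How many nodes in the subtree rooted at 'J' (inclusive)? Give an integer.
Answer: 3

Derivation:
Subtree rooted at J contains: A, E, J
Count = 3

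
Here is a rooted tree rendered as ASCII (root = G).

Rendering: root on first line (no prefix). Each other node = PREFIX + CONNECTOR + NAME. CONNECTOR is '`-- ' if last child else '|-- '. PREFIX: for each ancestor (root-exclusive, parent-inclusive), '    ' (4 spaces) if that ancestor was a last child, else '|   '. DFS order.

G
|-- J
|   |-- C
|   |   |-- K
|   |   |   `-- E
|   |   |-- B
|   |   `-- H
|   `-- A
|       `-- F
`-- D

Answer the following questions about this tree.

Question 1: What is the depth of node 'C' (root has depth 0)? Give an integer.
Answer: 2

Derivation:
Path from root to C: G -> J -> C
Depth = number of edges = 2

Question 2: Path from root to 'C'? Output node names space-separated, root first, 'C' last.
Answer: G J C

Derivation:
Walk down from root: G -> J -> C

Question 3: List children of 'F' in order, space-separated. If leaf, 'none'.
Answer: none

Derivation:
Node F's children (from adjacency): (leaf)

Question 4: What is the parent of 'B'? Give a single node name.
Scan adjacency: B appears as child of C

Answer: C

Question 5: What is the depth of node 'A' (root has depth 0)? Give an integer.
Path from root to A: G -> J -> A
Depth = number of edges = 2

Answer: 2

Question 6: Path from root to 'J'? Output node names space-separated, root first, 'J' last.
Walk down from root: G -> J

Answer: G J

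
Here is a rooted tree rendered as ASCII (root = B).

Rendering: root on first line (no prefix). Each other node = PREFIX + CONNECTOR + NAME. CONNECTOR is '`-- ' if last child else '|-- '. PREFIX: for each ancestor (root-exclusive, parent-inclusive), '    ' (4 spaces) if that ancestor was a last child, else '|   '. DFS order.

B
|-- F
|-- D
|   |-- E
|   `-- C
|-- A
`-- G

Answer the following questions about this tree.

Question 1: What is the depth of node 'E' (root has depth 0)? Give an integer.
Path from root to E: B -> D -> E
Depth = number of edges = 2

Answer: 2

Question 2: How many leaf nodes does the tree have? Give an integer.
Leaves (nodes with no children): A, C, E, F, G

Answer: 5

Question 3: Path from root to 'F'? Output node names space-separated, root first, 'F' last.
Answer: B F

Derivation:
Walk down from root: B -> F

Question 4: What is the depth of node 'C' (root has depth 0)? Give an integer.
Path from root to C: B -> D -> C
Depth = number of edges = 2

Answer: 2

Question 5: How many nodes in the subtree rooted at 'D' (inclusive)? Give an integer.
Answer: 3

Derivation:
Subtree rooted at D contains: C, D, E
Count = 3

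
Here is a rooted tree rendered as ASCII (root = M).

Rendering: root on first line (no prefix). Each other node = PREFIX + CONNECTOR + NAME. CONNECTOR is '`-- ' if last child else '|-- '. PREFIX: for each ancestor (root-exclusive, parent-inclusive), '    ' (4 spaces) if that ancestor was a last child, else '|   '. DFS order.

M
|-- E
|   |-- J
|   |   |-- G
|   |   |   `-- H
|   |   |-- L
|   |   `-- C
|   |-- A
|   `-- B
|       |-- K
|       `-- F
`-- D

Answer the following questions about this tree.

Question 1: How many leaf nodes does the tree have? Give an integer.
Answer: 7

Derivation:
Leaves (nodes with no children): A, C, D, F, H, K, L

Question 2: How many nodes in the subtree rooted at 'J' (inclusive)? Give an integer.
Answer: 5

Derivation:
Subtree rooted at J contains: C, G, H, J, L
Count = 5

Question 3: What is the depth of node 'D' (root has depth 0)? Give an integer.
Answer: 1

Derivation:
Path from root to D: M -> D
Depth = number of edges = 1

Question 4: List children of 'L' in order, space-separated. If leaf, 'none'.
Answer: none

Derivation:
Node L's children (from adjacency): (leaf)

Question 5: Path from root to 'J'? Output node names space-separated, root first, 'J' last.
Walk down from root: M -> E -> J

Answer: M E J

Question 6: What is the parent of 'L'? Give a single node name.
Scan adjacency: L appears as child of J

Answer: J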